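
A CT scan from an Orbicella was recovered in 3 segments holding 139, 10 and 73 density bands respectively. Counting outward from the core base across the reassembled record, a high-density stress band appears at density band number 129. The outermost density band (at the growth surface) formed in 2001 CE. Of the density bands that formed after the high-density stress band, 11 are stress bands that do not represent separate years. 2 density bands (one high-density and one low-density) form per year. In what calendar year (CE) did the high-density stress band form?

1960 CE

Total density bands = 139 + 10 + 73 = 222.
The high-density stress band sits at density band 129 from the core base, so 222 − 129 = 93 density bands formed after it.
Removing the 11 false density bands leaves 93 − 11 = 82 true density bands beyond the high-density stress band.
With 2 density bands per year, 82 / 2 = 41 years.
The density band at the growth surface is 2001 CE, so the high-density stress band dates to 2001 − 41 = 1960 CE.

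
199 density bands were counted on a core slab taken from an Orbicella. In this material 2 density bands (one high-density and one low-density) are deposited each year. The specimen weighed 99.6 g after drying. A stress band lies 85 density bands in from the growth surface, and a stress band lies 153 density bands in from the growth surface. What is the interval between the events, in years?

153 − 85 = 68 density bands lie between the two events.
With 2 density bands per year, 68 / 2 = 34 years.

34 yr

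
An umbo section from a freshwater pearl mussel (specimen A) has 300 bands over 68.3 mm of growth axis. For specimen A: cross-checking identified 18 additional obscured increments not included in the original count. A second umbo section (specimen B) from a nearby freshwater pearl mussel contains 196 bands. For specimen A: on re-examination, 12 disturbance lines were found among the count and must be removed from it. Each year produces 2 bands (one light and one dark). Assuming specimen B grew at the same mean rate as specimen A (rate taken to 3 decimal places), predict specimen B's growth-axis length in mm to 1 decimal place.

43.7 mm

Specimen A: after corrections the count is 300 − 12 + 18 = 306 bands.
Specimen A: dividing by 2 bands per year: 306 / 2 = 153 years.
A: 68.3 mm over 153 years gives 68.3 / 153 ≈ 0.446 mm/year.
Specimen B: with 2 bands per year, 196 / 2 = 98 years. Length of B = 0.446 × 98 = 43.7 mm.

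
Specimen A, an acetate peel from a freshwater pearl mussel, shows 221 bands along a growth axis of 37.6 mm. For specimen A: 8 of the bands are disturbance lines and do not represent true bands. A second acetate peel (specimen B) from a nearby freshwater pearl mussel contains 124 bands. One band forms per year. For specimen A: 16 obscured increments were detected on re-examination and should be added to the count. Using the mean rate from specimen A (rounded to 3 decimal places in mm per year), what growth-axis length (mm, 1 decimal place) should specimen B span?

Specimen A: adjusted count: 221 − 8 + 16 = 229 bands.
A: Mean rate = 37.6 mm / 229 years ≈ 0.164 mm/yr.
B's length ≈ 0.164 × 124 = 20.3 mm.

20.3 mm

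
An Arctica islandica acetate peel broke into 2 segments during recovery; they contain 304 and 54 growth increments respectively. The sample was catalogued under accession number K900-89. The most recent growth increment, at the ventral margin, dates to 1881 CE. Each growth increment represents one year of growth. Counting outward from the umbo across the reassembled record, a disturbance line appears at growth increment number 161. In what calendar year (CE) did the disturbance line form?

1684 CE

Total growth increments = 304 + 54 = 358.
The disturbance line sits at growth increment 161 from the umbo, so 358 − 161 = 197 growth increments formed after it.
The growth increment at the ventral margin is 1881 CE, so the disturbance line dates to 1881 − 197 = 1684 CE.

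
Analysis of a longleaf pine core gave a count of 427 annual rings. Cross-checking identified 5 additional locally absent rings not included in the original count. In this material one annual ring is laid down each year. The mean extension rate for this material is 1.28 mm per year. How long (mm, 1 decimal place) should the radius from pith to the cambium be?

553.0 mm

Adjusted count: 427 + 5 = 432 annual rings.
Length ≈ 1.28 × 432 = 553.0 mm.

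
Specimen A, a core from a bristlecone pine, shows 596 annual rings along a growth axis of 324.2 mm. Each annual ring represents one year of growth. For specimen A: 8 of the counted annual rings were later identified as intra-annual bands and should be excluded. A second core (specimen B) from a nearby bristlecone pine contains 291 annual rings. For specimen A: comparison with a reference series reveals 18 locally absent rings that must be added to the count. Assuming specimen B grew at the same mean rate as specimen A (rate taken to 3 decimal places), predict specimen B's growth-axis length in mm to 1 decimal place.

Specimen A: correcting the raw count gives 596 − 8 + 18 = 606 true annual rings.
A: 324.2 mm over 606 years gives 324.2 / 606 ≈ 0.535 mm/yr.
B's length ≈ 0.535 × 291 = 155.7 mm.

155.7 mm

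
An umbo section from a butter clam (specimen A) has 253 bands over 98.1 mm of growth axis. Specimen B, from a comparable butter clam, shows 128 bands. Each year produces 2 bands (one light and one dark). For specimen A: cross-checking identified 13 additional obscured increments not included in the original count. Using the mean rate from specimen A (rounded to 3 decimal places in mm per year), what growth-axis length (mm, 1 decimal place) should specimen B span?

Specimen A: after corrections the count is 253 + 13 = 266 bands.
Specimen A: dividing by 2 bands per year: 266 / 2 = 133 years.
A: 98.1 mm over 133 years gives 98.1 / 133 ≈ 0.738 mm/year.
Specimen B: dividing by 2 bands per year: 128 / 2 = 64 years. B's length ≈ 0.738 × 64 = 47.2 mm.

47.2 mm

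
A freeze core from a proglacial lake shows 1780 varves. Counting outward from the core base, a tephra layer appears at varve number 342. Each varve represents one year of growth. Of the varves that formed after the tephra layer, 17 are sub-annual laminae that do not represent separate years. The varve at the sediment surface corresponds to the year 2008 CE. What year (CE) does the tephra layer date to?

587 CE

The tephra layer sits at varve 342 from the core base, so 1780 − 342 = 1438 varves formed after it.
Removing the 17 false varves leaves 1438 − 17 = 1421 true varves beyond the tephra layer.
Counting back 1421 years from 2008 CE places the tephra layer in 2008 − 1421 = 587 CE.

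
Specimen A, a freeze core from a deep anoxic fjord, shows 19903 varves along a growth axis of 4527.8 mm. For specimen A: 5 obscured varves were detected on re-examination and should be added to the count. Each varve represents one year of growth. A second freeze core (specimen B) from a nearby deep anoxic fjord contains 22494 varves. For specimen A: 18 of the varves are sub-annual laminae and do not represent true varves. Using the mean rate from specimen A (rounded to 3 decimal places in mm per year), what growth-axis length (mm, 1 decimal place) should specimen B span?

Specimen A: true varve count = 19903 − 18 + 5 = 19890.
A: Mean rate = 4527.8 mm / 19890 years ≈ 0.228 mm per year.
For B, 0.228 mm/year × 22494 years = 5128.6 mm.

5128.6 mm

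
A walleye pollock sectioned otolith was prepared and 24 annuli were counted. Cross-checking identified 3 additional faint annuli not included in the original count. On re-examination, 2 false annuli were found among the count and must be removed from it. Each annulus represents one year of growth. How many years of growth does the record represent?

25 yr

True annulus count = 24 − 2 + 3 = 25.
One annulus per year makes the duration 25 years.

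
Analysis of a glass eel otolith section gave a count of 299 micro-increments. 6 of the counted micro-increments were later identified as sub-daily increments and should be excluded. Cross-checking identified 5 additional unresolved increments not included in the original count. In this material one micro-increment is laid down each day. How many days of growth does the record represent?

298 d

Adjusted count: 299 − 6 + 5 = 298 micro-increments.
With a one-to-one micro-increment periodicity this is 298 days.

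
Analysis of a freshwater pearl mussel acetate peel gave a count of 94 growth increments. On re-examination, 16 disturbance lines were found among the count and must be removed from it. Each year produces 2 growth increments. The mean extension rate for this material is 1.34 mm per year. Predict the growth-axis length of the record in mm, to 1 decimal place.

After corrections the count is 94 − 16 = 78 growth increments.
78 growth increments at 2 per year is 78 / 2 = 39 years.
Length ≈ 1.34 × 39 = 52.3 mm.

52.3 mm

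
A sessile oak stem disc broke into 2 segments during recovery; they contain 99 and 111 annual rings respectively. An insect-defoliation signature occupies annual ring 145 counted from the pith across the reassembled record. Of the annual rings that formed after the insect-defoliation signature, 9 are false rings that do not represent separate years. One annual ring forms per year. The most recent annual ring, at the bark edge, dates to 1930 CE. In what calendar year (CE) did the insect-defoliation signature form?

1874 CE

Total annual rings = 99 + 111 = 210.
210 − 145 = 65 annual rings lie beyond the insect-defoliation signature toward the bark edge.
65 − 9 false = 56 true annual rings after the insect-defoliation signature.
1930 − 56 = 1874 CE.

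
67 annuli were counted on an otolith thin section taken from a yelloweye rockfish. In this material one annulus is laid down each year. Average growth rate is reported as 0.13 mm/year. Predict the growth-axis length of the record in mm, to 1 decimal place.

8.7 mm

The record spans 67 years at 0.13 mm per year.
67 years at 0.13 mm/year gives 0.13 × 67 = 8.7 mm.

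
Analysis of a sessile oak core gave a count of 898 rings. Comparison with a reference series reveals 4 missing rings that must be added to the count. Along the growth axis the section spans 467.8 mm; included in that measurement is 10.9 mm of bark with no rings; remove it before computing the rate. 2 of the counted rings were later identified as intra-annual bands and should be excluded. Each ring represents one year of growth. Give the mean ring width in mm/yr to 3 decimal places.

Correcting the raw count gives 898 − 2 + 4 = 900 true rings.
Net length = 467.8 − 10.9 = 456.9 mm.
Extension rate ≈ 456.9 / 900 = 0.508 mm/yr.

0.508 mm/yr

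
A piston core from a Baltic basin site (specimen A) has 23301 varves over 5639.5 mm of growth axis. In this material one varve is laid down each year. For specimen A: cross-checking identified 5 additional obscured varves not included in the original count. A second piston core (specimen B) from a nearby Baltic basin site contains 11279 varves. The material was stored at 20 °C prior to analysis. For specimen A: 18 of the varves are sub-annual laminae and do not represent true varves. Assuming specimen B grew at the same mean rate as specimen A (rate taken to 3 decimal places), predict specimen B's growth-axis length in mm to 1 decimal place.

2729.5 mm

Specimen A: correcting the raw count gives 23301 − 18 + 5 = 23288 true varves.
A: 5639.5 mm over 23288 years gives 5639.5 / 23288 ≈ 0.242 mm/year.
For B, 0.242 mm/year × 11279 years = 2729.5 mm.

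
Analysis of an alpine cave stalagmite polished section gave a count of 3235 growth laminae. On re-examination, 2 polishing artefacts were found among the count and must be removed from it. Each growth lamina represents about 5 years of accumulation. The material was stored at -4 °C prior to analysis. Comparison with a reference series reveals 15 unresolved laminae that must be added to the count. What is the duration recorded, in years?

16240 years

Adjusted count: 3235 − 2 + 15 = 3248 growth laminae.
At 5 years per growth lamina, 3248 × 5 = 16240 years.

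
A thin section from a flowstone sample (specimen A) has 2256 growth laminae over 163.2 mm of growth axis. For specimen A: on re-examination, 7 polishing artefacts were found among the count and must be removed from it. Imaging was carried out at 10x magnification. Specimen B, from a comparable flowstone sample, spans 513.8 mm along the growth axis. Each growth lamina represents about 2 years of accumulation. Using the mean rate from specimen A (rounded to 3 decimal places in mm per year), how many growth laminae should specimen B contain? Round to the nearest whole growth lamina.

Specimen A: correcting the raw count gives 2256 − 7 = 2249 true growth laminae.
Specimen A: at 2 years per growth lamina, 2249 × 2 = 4498 years.
A: Extension rate ≈ 163.2 / 4498 = 0.036 mm/year.
Specimen B: 513.8 mm / 0.036 mm per year = 14272.22 years; at 2 years per growth lamina that is 14272.22 / 2 ≈ 7136 growth laminae.

7136 growth laminae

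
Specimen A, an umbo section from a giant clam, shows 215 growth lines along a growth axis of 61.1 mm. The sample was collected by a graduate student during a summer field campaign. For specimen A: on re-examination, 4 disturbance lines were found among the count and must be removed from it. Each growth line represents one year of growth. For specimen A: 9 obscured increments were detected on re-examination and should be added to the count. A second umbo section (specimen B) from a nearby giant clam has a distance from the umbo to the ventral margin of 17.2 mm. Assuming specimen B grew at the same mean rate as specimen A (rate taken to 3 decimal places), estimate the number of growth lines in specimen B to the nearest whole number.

Specimen A: after corrections the count is 215 − 4 + 9 = 220 growth lines.
A: Extension rate ≈ 61.1 / 220 = 0.278 mm/year.
For B, 17.2 / 0.278 = 61.87 years ≈ 62 growth lines.

62 growth lines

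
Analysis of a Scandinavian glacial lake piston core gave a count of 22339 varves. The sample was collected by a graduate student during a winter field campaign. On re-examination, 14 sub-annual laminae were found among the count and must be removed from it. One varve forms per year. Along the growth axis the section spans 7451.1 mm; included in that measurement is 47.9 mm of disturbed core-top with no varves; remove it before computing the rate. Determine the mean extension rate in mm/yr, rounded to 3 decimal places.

Correcting the raw count gives 22339 − 14 = 22325 true varves.
Net length = 7451.1 − 47.9 = 7403.2 mm.
7403.2 mm over 22325 years gives 7403.2 / 22325 ≈ 0.332 mm/yr.

0.332 mm/yr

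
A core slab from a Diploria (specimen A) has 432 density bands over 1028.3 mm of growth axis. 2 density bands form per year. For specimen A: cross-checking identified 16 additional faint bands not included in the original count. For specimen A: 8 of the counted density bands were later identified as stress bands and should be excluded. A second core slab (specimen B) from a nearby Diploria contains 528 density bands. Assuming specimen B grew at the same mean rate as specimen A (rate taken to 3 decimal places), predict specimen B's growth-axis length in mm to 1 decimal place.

1233.9 mm

Specimen A: correcting the raw count gives 432 − 8 + 16 = 440 true density bands.
Specimen A: dividing by 2 density bands per year: 440 / 2 = 220 years.
A: Extension rate ≈ 1028.3 / 220 = 4.674 mm/yr.
Specimen B: with 2 density bands per year, 528 / 2 = 264 years. B's length ≈ 4.674 × 264 = 1233.9 mm.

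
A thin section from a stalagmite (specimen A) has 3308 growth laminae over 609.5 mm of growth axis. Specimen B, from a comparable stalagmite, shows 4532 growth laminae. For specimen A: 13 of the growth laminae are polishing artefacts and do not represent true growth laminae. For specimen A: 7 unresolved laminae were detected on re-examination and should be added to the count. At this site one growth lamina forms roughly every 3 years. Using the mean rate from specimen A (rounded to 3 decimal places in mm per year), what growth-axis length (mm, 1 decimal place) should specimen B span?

Specimen A: true growth lamina count = 3308 − 13 + 7 = 3302.
Specimen A: multiplying by 3 years per growth lamina: 3302 × 3 = 9906 years.
A: Extension rate ≈ 609.5 / 9906 = 0.062 mm per year.
Specimen B: 4532 growth laminae at 3 years each span 4532 × 3 = 13596 years. For B, 0.062 mm/year × 13596 years = 843.0 mm.

843.0 mm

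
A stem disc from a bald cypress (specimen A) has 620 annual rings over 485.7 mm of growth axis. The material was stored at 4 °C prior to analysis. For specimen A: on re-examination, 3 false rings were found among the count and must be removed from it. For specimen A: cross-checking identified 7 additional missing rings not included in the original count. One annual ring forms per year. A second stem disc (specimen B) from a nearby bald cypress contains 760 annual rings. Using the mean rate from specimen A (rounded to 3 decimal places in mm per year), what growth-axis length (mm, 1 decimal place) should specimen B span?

Specimen A: correcting the raw count gives 620 − 3 + 7 = 624 true annual rings.
A: 485.7 mm over 624 years gives 485.7 / 624 ≈ 0.778 mm/year.
B's length ≈ 0.778 × 760 = 591.3 mm.

591.3 mm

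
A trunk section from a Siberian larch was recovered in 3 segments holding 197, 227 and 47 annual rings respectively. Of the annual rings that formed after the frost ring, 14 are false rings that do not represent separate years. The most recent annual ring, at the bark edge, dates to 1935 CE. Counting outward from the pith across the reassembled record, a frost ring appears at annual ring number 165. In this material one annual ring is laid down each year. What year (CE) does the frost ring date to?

1643 CE

Total annual rings = 197 + 227 + 47 = 471.
Between annual ring 165 and the bark edge there are 471 − 165 = 306 annual rings.
306 − 14 false = 292 true annual rings after the frost ring.
1935 − 292 = 1643 CE.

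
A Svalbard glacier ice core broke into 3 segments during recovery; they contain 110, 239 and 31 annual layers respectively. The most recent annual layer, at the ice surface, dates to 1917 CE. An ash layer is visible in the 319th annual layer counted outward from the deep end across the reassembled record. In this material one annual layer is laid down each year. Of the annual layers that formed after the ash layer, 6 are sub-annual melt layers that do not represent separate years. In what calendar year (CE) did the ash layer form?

1862 CE

Total annual layers = 110 + 239 + 31 = 380.
380 − 319 = 61 annual layers lie beyond the ash layer toward the ice surface.
Removing the 6 false annual layers leaves 61 − 6 = 55 true annual layers beyond the ash layer.
Counting back 55 years from 1917 CE places the ash layer in 1917 − 55 = 1862 CE.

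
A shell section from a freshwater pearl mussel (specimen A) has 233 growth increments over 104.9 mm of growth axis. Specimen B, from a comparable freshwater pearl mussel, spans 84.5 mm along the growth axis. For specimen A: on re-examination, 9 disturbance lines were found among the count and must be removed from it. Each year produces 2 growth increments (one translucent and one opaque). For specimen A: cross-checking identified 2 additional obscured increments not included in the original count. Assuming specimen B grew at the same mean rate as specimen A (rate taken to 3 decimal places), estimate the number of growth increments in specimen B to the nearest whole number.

182 growth increments

Specimen A: correcting the raw count gives 233 − 9 + 2 = 226 true growth increments.
Specimen A: with 2 growth increments per year, 226 / 2 = 113 years.
A: Extension rate ≈ 104.9 / 113 = 0.928 mm/year.
For B, 84.5 / 0.928 = 91.06 years; at 2 growth increments per year that is 91.06 × 2 ≈ 182 growth increments.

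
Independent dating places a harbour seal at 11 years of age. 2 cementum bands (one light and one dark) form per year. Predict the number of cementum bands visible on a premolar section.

Expected cementum bands: 11 × 2 = 22.
So 22 cementum bands should be present.

22 cementum bands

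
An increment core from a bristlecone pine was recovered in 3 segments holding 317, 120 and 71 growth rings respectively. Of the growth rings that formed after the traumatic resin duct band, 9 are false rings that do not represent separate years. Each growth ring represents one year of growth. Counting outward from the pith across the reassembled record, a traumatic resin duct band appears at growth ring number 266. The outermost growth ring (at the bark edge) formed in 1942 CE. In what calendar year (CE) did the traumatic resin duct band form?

1709 CE

Total growth rings = 317 + 120 + 71 = 508.
The traumatic resin duct band sits at growth ring 266 from the pith, so 508 − 266 = 242 growth rings formed after it.
242 − 9 false = 233 true growth rings after the traumatic resin duct band.
Counting back 233 years from 1942 CE places the traumatic resin duct band in 1942 − 233 = 1709 CE.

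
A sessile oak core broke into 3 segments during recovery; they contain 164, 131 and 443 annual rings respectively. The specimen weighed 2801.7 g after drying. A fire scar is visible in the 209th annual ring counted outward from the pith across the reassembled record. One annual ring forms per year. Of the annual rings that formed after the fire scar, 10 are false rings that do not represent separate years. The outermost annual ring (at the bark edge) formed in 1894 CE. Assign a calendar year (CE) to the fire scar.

Total annual rings = 164 + 131 + 443 = 738.
Between annual ring 209 and the bark edge there are 738 − 209 = 529 annual rings.
Excluding 10 false annual rings: 529 − 10 = 519.
The annual ring at the bark edge is 1894 CE, so the fire scar dates to 1894 − 519 = 1375 CE.

1375 CE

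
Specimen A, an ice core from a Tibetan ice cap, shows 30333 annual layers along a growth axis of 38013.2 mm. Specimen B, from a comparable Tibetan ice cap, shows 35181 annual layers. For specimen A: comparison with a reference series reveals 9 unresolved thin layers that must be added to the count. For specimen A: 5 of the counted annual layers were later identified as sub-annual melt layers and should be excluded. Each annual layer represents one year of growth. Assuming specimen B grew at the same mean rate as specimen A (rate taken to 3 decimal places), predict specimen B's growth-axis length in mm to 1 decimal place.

44081.8 mm

Specimen A: after corrections the count is 30333 − 5 + 9 = 30337 annual layers.
A: Mean rate = 38013.2 mm / 30337 years ≈ 1.253 mm/year.
For B, 1.253 mm/year × 35181 years = 44081.8 mm.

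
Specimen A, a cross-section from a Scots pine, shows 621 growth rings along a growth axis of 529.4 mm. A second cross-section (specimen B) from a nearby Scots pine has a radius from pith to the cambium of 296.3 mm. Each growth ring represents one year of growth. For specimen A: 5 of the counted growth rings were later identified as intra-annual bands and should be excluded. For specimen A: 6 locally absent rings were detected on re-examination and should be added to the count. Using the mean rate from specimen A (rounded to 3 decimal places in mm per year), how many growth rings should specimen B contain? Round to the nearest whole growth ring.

348 growth rings

Specimen A: correcting the raw count gives 621 − 5 + 6 = 622 true growth rings.
A: Extension rate ≈ 529.4 / 622 = 0.851 mm/yr.
Specimen B: 296.3 mm / 0.851 mm per year = 348.18 years ≈ 348 growth rings.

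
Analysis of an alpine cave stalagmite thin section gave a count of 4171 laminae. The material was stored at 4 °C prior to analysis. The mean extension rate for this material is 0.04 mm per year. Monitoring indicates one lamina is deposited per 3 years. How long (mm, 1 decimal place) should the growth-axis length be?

At 3 years per lamina, 4171 × 3 = 12513 years.
Length ≈ 0.04 × 12513 = 500.5 mm.

500.5 mm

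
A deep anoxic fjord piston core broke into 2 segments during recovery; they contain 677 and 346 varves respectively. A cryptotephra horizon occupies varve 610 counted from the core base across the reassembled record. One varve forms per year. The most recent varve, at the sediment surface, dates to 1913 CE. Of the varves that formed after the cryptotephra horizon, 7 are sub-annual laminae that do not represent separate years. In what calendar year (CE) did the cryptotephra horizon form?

1507 CE

Total varves = 677 + 346 = 1023.
1023 − 610 = 413 varves lie beyond the cryptotephra horizon toward the sediment surface.
Excluding 7 false varves: 413 − 7 = 406.
The varve at the sediment surface is 1913 CE, so the cryptotephra horizon dates to 1913 − 406 = 1507 CE.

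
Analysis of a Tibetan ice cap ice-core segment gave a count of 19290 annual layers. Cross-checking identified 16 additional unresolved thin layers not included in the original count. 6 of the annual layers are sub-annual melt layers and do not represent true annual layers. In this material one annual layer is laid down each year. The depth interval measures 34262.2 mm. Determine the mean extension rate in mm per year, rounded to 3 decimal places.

1.775 mm per year

After corrections the count is 19290 − 6 + 16 = 19300 annual layers.
Mean rate = 34262.2 mm / 19300 years ≈ 1.775 mm per year.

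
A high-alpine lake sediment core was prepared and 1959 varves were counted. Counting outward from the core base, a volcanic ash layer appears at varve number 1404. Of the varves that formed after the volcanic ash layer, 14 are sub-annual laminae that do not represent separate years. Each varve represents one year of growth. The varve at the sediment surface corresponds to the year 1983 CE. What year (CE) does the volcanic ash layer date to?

1442 CE

1959 − 1404 = 555 varves lie beyond the volcanic ash layer toward the sediment surface.
Removing the 14 false varves leaves 555 − 14 = 541 true varves beyond the volcanic ash layer.
1983 − 541 = 1442 CE.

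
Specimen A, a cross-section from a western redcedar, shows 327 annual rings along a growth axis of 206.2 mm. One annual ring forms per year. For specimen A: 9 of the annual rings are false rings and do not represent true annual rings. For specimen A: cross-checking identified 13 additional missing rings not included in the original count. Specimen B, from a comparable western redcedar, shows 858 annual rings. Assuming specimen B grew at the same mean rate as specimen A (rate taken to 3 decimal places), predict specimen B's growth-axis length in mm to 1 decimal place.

534.5 mm

Specimen A: adjusted count: 327 − 9 + 13 = 331 annual rings.
A: 206.2 mm over 331 years gives 206.2 / 331 ≈ 0.623 mm/yr.
Length of B = 0.623 × 858 = 534.5 mm.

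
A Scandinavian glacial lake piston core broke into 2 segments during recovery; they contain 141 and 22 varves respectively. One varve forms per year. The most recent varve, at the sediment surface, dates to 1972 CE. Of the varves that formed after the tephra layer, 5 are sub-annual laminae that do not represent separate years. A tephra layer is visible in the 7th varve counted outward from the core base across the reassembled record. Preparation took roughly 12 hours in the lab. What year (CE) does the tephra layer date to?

Total varves = 141 + 22 = 163.
The tephra layer sits at varve 7 from the core base, so 163 − 7 = 156 varves formed after it.
Excluding 5 false varves: 156 − 5 = 151.
1972 − 151 = 1821 CE.

1821 CE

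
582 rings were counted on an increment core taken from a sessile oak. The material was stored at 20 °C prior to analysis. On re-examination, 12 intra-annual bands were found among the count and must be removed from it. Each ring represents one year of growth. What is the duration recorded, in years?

After corrections the count is 582 − 12 = 570 rings.
At one ring per year, that is 570 years.

570 yr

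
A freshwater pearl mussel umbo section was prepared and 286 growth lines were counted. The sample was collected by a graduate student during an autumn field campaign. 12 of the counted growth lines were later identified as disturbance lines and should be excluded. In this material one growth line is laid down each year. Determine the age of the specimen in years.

True growth line count = 286 − 12 = 274.
With a one-to-one growth line periodicity this is 274 years.

274 years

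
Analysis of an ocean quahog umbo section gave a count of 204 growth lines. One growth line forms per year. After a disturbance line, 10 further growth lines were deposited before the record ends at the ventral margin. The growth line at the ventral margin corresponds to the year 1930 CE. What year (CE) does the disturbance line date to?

There are 10 growth lines younger than the disturbance line.
The growth line at the ventral margin is 1930 CE, so the disturbance line dates to 1930 − 10 = 1920 CE.

1920 CE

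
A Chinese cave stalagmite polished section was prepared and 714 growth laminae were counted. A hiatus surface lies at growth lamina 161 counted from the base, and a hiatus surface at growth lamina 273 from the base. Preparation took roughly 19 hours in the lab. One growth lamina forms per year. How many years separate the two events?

273 − 161 = 112 growth laminae lie between the two events.
One growth lamina per year makes the interval 112 years.

112 years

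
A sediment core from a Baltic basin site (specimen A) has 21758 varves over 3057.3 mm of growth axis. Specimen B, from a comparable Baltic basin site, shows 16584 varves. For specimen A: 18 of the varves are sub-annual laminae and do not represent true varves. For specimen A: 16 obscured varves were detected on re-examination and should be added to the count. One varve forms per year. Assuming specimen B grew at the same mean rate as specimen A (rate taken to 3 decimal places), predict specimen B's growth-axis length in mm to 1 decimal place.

Specimen A: true varve count = 21758 − 18 + 16 = 21756.
A: 3057.3 mm over 21756 years gives 3057.3 / 21756 ≈ 0.141 mm per year.
Length of B = 0.141 × 16584 = 2338.3 mm.

2338.3 mm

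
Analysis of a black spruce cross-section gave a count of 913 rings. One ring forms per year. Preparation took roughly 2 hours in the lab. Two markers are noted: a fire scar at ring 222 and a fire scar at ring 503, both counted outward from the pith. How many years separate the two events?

281 years

503 − 222 = 281 rings lie between the two events.
One ring per year makes the interval 281 years.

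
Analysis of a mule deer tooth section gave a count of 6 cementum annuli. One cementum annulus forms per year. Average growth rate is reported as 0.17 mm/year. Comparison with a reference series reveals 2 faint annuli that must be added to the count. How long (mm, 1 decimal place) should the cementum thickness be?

After corrections the count is 6 + 2 = 8 cementum annuli.
8 years at 0.17 mm/year gives 0.17 × 8 = 1.4 mm.

1.4 mm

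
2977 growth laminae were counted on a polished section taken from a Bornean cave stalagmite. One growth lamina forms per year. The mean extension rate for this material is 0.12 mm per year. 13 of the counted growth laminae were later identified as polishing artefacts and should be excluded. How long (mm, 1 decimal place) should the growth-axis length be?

True growth lamina count = 2977 − 13 = 2964.
2964 years at 0.12 mm/year gives 0.12 × 2964 = 355.7 mm.

355.7 mm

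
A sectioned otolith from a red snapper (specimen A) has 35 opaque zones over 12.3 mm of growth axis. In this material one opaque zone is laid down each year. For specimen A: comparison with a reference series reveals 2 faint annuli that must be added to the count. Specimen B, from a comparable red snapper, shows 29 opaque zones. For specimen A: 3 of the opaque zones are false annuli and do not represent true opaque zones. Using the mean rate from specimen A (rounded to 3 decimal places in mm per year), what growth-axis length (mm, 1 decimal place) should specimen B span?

Specimen A: correcting the raw count gives 35 − 3 + 2 = 34 true opaque zones.
A: Mean rate = 12.3 mm / 34 years ≈ 0.362 mm/year.
Length of B = 0.362 × 29 = 10.5 mm.

10.5 mm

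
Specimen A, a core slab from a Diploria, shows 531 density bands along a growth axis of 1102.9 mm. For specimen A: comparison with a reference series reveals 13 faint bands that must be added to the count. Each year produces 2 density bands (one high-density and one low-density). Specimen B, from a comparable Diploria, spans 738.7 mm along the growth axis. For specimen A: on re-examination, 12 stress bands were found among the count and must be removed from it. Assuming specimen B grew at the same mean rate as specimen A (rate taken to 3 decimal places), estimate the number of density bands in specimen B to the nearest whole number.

Specimen A: true density band count = 531 − 12 + 13 = 532.
Specimen A: with 2 density bands per year, 532 / 2 = 266 years.
A: 1102.9 mm over 266 years gives 1102.9 / 266 ≈ 4.146 mm per year.
B spans 738.7 / 4.146 = 178.17 years; at 2 density bands per year that is 178.17 × 2 ≈ 356 density bands.

356 density bands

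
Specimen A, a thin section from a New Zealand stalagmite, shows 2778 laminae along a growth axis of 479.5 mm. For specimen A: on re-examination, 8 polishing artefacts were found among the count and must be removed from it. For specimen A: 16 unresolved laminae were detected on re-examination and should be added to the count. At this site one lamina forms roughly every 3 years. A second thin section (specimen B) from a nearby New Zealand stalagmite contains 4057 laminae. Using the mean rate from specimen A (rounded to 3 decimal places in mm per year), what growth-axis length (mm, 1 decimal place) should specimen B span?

693.7 mm

Specimen A: correcting the raw count gives 2778 − 8 + 16 = 2786 true laminae.
Specimen A: multiplying by 3 years per lamina: 2786 × 3 = 8358 years.
A: 479.5 mm over 8358 years gives 479.5 / 8358 ≈ 0.057 mm/yr.
Specimen B: at 3 years per lamina, 4057 × 3 = 12171 years. For B, 0.057 mm/year × 12171 years = 693.7 mm.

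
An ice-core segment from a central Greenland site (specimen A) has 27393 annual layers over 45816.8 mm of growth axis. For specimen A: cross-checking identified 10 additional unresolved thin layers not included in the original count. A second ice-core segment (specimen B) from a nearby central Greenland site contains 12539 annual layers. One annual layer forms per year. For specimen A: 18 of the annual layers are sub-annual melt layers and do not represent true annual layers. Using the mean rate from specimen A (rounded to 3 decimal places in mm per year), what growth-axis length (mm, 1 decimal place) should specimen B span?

20977.7 mm

Specimen A: true annual layer count = 27393 − 18 + 10 = 27385.
A: Mean rate = 45816.8 mm / 27385 years ≈ 1.673 mm/year.
B's length ≈ 1.673 × 12539 = 20977.7 mm.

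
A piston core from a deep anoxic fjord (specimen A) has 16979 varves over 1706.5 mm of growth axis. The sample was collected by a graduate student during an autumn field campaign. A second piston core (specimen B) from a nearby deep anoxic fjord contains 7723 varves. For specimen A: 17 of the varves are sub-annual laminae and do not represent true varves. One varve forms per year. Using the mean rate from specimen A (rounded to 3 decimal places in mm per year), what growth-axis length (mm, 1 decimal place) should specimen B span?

Specimen A: after corrections the count is 16979 − 17 = 16962 varves.
A: Extension rate ≈ 1706.5 / 16962 = 0.101 mm/year.
Length of B = 0.101 × 7723 = 780.0 mm.

780.0 mm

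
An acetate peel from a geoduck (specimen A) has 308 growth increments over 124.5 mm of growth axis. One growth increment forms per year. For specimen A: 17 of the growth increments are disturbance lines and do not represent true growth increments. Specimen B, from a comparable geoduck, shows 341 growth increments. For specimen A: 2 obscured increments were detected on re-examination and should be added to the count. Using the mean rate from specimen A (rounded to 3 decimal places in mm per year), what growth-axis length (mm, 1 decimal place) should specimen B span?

Specimen A: adjusted count: 308 − 17 + 2 = 293 growth increments.
A: 124.5 mm over 293 years gives 124.5 / 293 ≈ 0.425 mm/yr.
For B, 0.425 mm/year × 341 years = 144.9 mm.

144.9 mm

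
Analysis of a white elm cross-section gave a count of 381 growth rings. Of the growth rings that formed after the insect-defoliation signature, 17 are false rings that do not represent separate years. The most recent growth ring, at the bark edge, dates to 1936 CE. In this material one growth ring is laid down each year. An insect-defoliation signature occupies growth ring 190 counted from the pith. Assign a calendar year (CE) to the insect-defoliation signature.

1762 CE

Between growth ring 190 and the bark edge there are 381 − 190 = 191 growth rings.
Removing the 17 false growth rings leaves 191 − 17 = 174 true growth rings beyond the insect-defoliation signature.
Counting back 174 years from 1936 CE places the insect-defoliation signature in 1936 − 174 = 1762 CE.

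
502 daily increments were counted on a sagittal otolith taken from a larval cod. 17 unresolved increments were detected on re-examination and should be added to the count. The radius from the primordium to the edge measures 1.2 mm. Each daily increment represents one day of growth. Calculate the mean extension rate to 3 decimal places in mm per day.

Correcting the raw count gives 502 + 17 = 519 true daily increments.
Mean rate = 1.2 mm / 519 days ≈ 0.002 mm per day.

0.002 mm per day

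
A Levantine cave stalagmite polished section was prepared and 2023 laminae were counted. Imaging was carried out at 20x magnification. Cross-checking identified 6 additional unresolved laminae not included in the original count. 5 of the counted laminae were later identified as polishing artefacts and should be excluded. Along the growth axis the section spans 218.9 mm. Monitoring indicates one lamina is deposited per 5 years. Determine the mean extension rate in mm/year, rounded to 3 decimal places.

0.022 mm/year

Correcting the raw count gives 2023 − 5 + 6 = 2024 true laminae.
2024 laminae at 5 years each span 2024 × 5 = 10120 years.
Mean rate = 218.9 mm / 10120 years ≈ 0.022 mm/year.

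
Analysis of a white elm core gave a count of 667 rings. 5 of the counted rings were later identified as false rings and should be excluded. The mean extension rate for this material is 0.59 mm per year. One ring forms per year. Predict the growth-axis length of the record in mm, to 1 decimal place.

390.6 mm

After corrections the count is 667 − 5 = 662 rings.
662 years at 0.59 mm/year gives 0.59 × 662 = 390.6 mm.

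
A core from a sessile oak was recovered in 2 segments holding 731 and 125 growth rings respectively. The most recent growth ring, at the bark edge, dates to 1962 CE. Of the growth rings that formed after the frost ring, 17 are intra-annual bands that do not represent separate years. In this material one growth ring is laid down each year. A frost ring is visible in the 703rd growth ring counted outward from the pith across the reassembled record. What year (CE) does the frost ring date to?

Total growth rings = 731 + 125 = 856.
856 − 703 = 153 growth rings lie beyond the frost ring toward the bark edge.
153 − 17 false = 136 true growth rings after the frost ring.
1962 − 136 = 1826 CE.

1826 CE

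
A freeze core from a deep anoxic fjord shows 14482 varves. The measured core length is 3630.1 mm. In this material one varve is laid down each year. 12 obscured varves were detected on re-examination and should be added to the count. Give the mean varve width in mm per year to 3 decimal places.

True varve count = 14482 + 12 = 14494.
Extension rate ≈ 3630.1 / 14494 = 0.250 mm per year.

0.250 mm per year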